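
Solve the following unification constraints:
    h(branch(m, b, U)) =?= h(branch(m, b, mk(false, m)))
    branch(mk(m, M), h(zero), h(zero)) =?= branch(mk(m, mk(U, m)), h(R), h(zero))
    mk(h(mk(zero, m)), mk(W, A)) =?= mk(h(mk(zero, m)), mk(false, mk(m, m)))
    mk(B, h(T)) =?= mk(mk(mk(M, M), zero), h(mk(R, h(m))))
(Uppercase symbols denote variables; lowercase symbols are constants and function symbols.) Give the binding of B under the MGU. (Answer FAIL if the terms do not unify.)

Decompose h/1: branch(m, b, U) =?= branch(m, b, mk(false, m)).
Decompose branch/3: m =?= m,  b =?= b,  U =?= mk(false, m).
Delete trivial equation m =?= m.
Delete trivial equation b =?= b.
Bind U := mk(false, m); substituting into the one remaining equation that mentions U gives: branch(mk(m, M), h(zero), h(zero)) =?= branch(mk(m, mk(mk(false, m), m)), h(R), h(zero)).
Decompose branch/3: mk(m, M) =?= mk(m, mk(mk(false, m), m)),  h(zero) =?= h(R),  h(zero) =?= h(zero).
Decompose mk/2: m =?= m,  M =?= mk(mk(false, m), m).
Delete trivial equation m =?= m.
Bind M := mk(mk(false, m), m); substituting into the one remaining equation that mentions M gives: mk(B, h(T)) =?= mk(mk(mk(mk(mk(false, m), m), mk(mk(false, m), m)), zero), h(mk(R, h(m)))).
Decompose h/1: zero =?= R.
Bind R := zero; substituting into the one remaining equation that mentions R gives: mk(B, h(T)) =?= mk(mk(mk(mk(mk(false, m), m), mk(mk(false, m), m)), zero), h(mk(zero, h(m)))).
Delete trivial equation h(zero) =?= h(zero).
Decompose mk/2: h(mk(zero, m)) =?= h(mk(zero, m)),  mk(W, A) =?= mk(false, mk(m, m)).
Delete trivial equation h(mk(zero, m)) =?= h(mk(zero, m)).
Decompose mk/2: W =?= false,  A =?= mk(m, m).
Bind W := false; no other remaining equation mentions W.
Bind A := mk(m, m); no other remaining equation mentions A.
Decompose mk/2: B =?= mk(mk(mk(mk(false, m), m), mk(mk(false, m), m)), zero),  h(T) =?= h(mk(zero, h(m))).
Bind B := mk(mk(mk(mk(false, m), m), mk(mk(false, m), m)), zero); no other remaining equation mentions B.
Decompose h/1: T =?= mk(zero, h(m)).
Bind T := mk(zero, h(m)).
MGU = { U ↦ mk(false, m), M ↦ mk(mk(false, m), m), R ↦ zero, W ↦ false, A ↦ mk(m, m), B ↦ mk(mk(mk(mk(false, m), m), mk(mk(false, m), m)), zero), T ↦ mk(zero, h(m)) }, so B ↦ mk(mk(mk(mk(false, m), m), mk(mk(false, m), m)), zero).

mk(mk(mk(mk(false, m), m), mk(mk(false, m), m)), zero)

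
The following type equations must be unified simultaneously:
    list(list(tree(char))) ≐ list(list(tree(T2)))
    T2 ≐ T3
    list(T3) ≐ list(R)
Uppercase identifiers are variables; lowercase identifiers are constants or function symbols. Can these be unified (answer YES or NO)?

Decompose list/1: list(tree(char)) ≐ list(tree(T2)).
Decompose list/1: tree(char) ≐ tree(T2).
Decompose tree/1: char ≐ T2.
Bind T2 := char; substituting into the one remaining equation that mentions T2 gives: char ≐ T3.
Bind T3 := char; substituting into the remaining equation gives: list(char) ≐ list(R).
Decompose list/1: char ≐ R.
Bind R := char.
No equations remain and no clash or occurs-check failure arose, so a unifier exists.

YES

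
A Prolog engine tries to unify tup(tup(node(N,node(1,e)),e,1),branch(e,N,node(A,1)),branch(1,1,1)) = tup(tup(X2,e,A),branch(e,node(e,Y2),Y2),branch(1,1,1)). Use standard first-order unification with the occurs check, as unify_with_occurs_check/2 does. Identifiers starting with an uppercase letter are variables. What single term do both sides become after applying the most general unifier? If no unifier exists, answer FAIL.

Decompose tup/3: tup(node(N,node(1,e)),e,1) = tup(X2,e,A),  branch(e,N,node(A,1)) = branch(e,node(e,Y2),Y2),  branch(1,1,1) = branch(1,1,1).
Decompose tup/3: node(N,node(1,e)) = X2,  e = e,  1 = A.
Bind X2 := node(N,node(1,e)); no other remaining equation mentions X2.
Delete trivial equation e = e.
Bind A := 1; substituting into the one remaining equation that mentions A gives: branch(e,N,node(1,1)) = branch(e,node(e,Y2),Y2).
Decompose branch/3: e = e,  N = node(e,Y2),  node(1,1) = Y2.
Delete trivial equation e = e.
Bind N := node(e,Y2); no other remaining equation mentions N. Substituting into the earlier binding gives X2 := node(node(e,Y2),node(1,e)).
Bind Y2 := node(1,1); no other remaining equation mentions Y2. Substituting into the earlier bindings gives X2 := node(node(e,node(1,1)),node(1,e)), N := node(e,node(1,1)).
Delete trivial equation branch(1,1,1) = branch(1,1,1).
Applying the MGU to either side gives tup(tup(node(node(e,node(1,1)),node(1,e)),e,1),branch(e,node(e,node(1,1)),node(1,1)),branch(1,1,1)).

tup(tup(node(node(e,node(1,1)),node(1,e)),e,1),branch(e,node(e,node(1,1)),node(1,1)),branch(1,1,1))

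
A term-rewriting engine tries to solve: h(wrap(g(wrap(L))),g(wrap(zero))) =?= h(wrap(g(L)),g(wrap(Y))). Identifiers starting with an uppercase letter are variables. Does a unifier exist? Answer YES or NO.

NO

Decompose h/2: wrap(g(wrap(L))) =?= wrap(g(L)),  g(wrap(zero)) =?= g(wrap(Y)).
Decompose wrap/1: g(wrap(L)) =?= g(L).
Decompose g/1: wrap(L) =?= L.
Occurs check fails: L occurs in wrap(L); the equation L =?= wrap(L) has no finite solution.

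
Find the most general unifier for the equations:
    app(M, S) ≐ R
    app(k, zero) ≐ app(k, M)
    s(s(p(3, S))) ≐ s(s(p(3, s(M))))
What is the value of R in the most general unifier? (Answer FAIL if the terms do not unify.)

Bind R := app(M, S); no other remaining equation mentions R.
Decompose app/2: k ≐ k,  zero ≐ M.
Delete trivial equation k ≐ k.
Bind M := zero; substituting into the remaining equation gives: s(s(p(3, S))) ≐ s(s(p(3, s(zero)))). Substituting into the earlier binding gives R := app(zero, S).
Decompose s/1: s(p(3, S)) ≐ s(p(3, s(zero))).
Decompose s/1: p(3, S) ≐ p(3, s(zero)).
Decompose p/2: 3 ≐ 3,  S ≐ s(zero).
Delete trivial equation 3 ≐ 3.
Bind S := s(zero). Substituting into the earlier binding gives R := app(zero, s(zero)).
MGU = { R ↦ app(zero, s(zero)), M ↦ zero, S ↦ s(zero) }, so R ↦ app(zero, s(zero)).

app(zero, s(zero))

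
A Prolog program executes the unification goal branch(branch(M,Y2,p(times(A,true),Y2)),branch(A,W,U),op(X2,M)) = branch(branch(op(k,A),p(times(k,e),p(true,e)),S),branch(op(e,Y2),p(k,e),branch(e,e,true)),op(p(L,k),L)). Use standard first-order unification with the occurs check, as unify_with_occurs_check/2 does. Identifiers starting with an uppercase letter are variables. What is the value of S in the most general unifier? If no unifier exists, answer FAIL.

Decompose branch/3: branch(M,Y2,p(times(A,true),Y2)) = branch(op(k,A),p(times(k,e),p(true,e)),S),  branch(A,W,U) = branch(op(e,Y2),p(k,e),branch(e,e,true)),  op(X2,M) = op(p(L,k),L).
Decompose branch/3: M = op(k,A),  Y2 = p(times(k,e),p(true,e)),  p(times(A,true),Y2) = S.
Bind M := op(k,A); substituting into the one remaining equation that mentions M gives: op(X2,op(k,A)) = op(p(L,k),L).
Bind Y2 := p(times(k,e),p(true,e)); substituting into the 2 remaining equations that mention Y2 gives: p(times(A,true),p(times(k,e),p(true,e))) = S,  branch(A,W,U) = branch(op(e,p(times(k,e),p(true,e))),p(k,e),branch(e,e,true)).
Bind S := p(times(A,true),p(times(k,e),p(true,e))); no other remaining equation mentions S.
Decompose branch/3: A = op(e,p(times(k,e),p(true,e))),  W = p(k,e),  U = branch(e,e,true).
Bind A := op(e,p(times(k,e),p(true,e))); substituting into the one remaining equation that mentions A gives: op(X2,op(k,op(e,p(times(k,e),p(true,e))))) = op(p(L,k),L). Substituting into the earlier bindings gives M := op(k,op(e,p(times(k,e),p(true,e)))), S := p(times(op(e,p(times(k,e),p(true,e))),true),p(times(k,e),p(true,e))).
Bind W := p(k,e); no other remaining equation mentions W.
Bind U := branch(e,e,true); no other remaining equation mentions U.
Decompose op/2: X2 = p(L,k),  op(k,op(e,p(times(k,e),p(true,e)))) = L.
Bind X2 := p(L,k); no other remaining equation mentions X2.
Bind L := op(k,op(e,p(times(k,e),p(true,e)))). Substituting into the earlier binding gives X2 := p(op(k,op(e,p(times(k,e),p(true,e)))),k).
MGU = { M ↦ op(k,op(e,p(times(k,e),p(true,e)))), Y2 ↦ p(times(k,e),p(true,e)), S ↦ p(times(op(e,p(times(k,e),p(true,e))),true),p(times(k,e),p(true,e))), A ↦ op(e,p(times(k,e),p(true,e))), W ↦ p(k,e), U ↦ branch(e,e,true), X2 ↦ p(op(k,op(e,p(times(k,e),p(true,e)))),k), L ↦ op(k,op(e,p(times(k,e),p(true,e)))) }, so S ↦ p(times(op(e,p(times(k,e),p(true,e))),true),p(times(k,e),p(true,e))).

p(times(op(e,p(times(k,e),p(true,e))),true),p(times(k,e),p(true,e)))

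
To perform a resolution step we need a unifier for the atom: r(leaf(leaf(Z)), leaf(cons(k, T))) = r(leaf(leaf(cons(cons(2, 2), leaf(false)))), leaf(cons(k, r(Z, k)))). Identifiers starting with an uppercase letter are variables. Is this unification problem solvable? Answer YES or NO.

Decompose r/2: leaf(leaf(Z)) = leaf(leaf(cons(cons(2, 2), leaf(false)))),  leaf(cons(k, T)) = leaf(cons(k, r(Z, k))).
Decompose leaf/1: leaf(Z) = leaf(cons(cons(2, 2), leaf(false))).
Decompose leaf/1: Z = cons(cons(2, 2), leaf(false)).
Bind Z := cons(cons(2, 2), leaf(false)); substituting into the remaining equation gives: leaf(cons(k, T)) = leaf(cons(k, r(cons(cons(2, 2), leaf(false)), k))).
Decompose leaf/1: cons(k, T) = cons(k, r(cons(cons(2, 2), leaf(false)), k)).
Decompose cons/2: k = k,  T = r(cons(cons(2, 2), leaf(false)), k).
Delete trivial equation k = k.
Bind T := r(cons(cons(2, 2), leaf(false)), k).
No equations remain and no clash or occurs-check failure arose, so a unifier exists.

YES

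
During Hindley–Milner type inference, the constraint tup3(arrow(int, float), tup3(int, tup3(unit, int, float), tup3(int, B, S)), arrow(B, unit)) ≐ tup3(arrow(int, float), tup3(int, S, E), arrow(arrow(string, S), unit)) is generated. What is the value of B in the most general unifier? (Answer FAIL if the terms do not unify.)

arrow(string, tup3(unit, int, float))

Decompose tup3/3: arrow(int, float) ≐ arrow(int, float),  tup3(int, tup3(unit, int, float), tup3(int, B, S)) ≐ tup3(int, S, E),  arrow(B, unit) ≐ arrow(arrow(string, S), unit).
Delete trivial equation arrow(int, float) ≐ arrow(int, float).
Decompose tup3/3: int ≐ int,  tup3(unit, int, float) ≐ S,  tup3(int, B, S) ≐ E.
Delete trivial equation int ≐ int.
Bind S := tup3(unit, int, float); substituting into the remaining equations gives: tup3(int, B, tup3(unit, int, float)) ≐ E,  arrow(B, unit) ≐ arrow(arrow(string, tup3(unit, int, float)), unit).
Bind E := tup3(int, B, tup3(unit, int, float)); no other remaining equation mentions E.
Decompose arrow/2: B ≐ arrow(string, tup3(unit, int, float)),  unit ≐ unit.
Bind B := arrow(string, tup3(unit, int, float)); no other remaining equation mentions B. Substituting into the earlier binding gives E := tup3(int, arrow(string, tup3(unit, int, float)), tup3(unit, int, float)).
Delete trivial equation unit ≐ unit.
MGU = { S ↦ tup3(unit, int, float), E ↦ tup3(int, arrow(string, tup3(unit, int, float)), tup3(unit, int, float)), B ↦ arrow(string, tup3(unit, int, float)) }, so B ↦ arrow(string, tup3(unit, int, float)).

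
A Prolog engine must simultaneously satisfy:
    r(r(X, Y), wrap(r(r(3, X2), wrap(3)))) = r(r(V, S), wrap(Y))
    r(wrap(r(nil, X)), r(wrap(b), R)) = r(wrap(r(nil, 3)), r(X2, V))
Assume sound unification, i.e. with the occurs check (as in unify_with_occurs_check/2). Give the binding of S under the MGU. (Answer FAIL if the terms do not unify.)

r(r(3, wrap(b)), wrap(3))

Decompose r/2: r(X, Y) = r(V, S),  wrap(r(r(3, X2), wrap(3))) = wrap(Y).
Decompose r/2: X = V,  Y = S.
Bind X := V; substituting into the one remaining equation that mentions X gives: r(wrap(r(nil, V)), r(wrap(b), R)) = r(wrap(r(nil, 3)), r(X2, V)).
Bind Y := S; substituting into the one remaining equation that mentions Y gives: wrap(r(r(3, X2), wrap(3))) = wrap(S).
Decompose wrap/1: r(r(3, X2), wrap(3)) = S.
Bind S := r(r(3, X2), wrap(3)); no other remaining equation mentions S. Substituting into the earlier binding gives Y := r(r(3, X2), wrap(3)).
Decompose r/2: wrap(r(nil, V)) = wrap(r(nil, 3)),  r(wrap(b), R) = r(X2, V).
Decompose wrap/1: r(nil, V) = r(nil, 3).
Decompose r/2: nil = nil,  V = 3.
Delete trivial equation nil = nil.
Bind V := 3; substituting into the remaining equation gives: r(wrap(b), R) = r(X2, 3). Substituting into the earlier binding gives X := 3.
Decompose r/2: wrap(b) = X2,  R = 3.
Bind X2 := wrap(b); no other remaining equation mentions X2. Substituting into the earlier bindings gives Y := r(r(3, wrap(b)), wrap(3)), S := r(r(3, wrap(b)), wrap(3)).
Bind R := 3.
MGU = { X = 3, Y = r(r(3, wrap(b)), wrap(3)), S = r(r(3, wrap(b)), wrap(3)), V = 3, X2 = wrap(b), R = 3 }, so S = r(r(3, wrap(b)), wrap(3)).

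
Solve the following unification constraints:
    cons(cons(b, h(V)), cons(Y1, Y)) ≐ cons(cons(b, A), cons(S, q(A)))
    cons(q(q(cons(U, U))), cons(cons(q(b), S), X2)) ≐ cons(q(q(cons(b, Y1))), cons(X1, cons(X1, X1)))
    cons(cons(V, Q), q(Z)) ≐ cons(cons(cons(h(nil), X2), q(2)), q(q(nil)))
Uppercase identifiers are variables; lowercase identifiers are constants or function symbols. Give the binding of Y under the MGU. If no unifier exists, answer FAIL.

Decompose cons/2: cons(b, h(V)) ≐ cons(b, A),  cons(Y1, Y) ≐ cons(S, q(A)).
Decompose cons/2: b ≐ b,  h(V) ≐ A.
Delete trivial equation b ≐ b.
Bind A := h(V); substituting into the one remaining equation that mentions A gives: cons(Y1, Y) ≐ cons(S, q(h(V))).
Decompose cons/2: Y1 ≐ S,  Y ≐ q(h(V)).
Bind Y1 := S; substituting into the one remaining equation that mentions Y1 gives: cons(q(q(cons(U, U))), cons(cons(q(b), S), X2)) ≐ cons(q(q(cons(b, S))), cons(X1, cons(X1, X1))).
Bind Y := q(h(V)); no other remaining equation mentions Y.
Decompose cons/2: q(q(cons(U, U))) ≐ q(q(cons(b, S))),  cons(cons(q(b), S), X2) ≐ cons(X1, cons(X1, X1)).
Decompose q/1: q(cons(U, U)) ≐ q(cons(b, S)).
Decompose q/1: cons(U, U) ≐ cons(b, S).
Decompose cons/2: U ≐ b,  U ≐ S.
Bind U := b; substituting into the one remaining equation that mentions U gives: b ≐ S.
Bind S := b; substituting into the one remaining equation that mentions S gives: cons(cons(q(b), b), X2) ≐ cons(X1, cons(X1, X1)). Substituting into the earlier binding gives Y1 := b.
Decompose cons/2: cons(q(b), b) ≐ X1,  X2 ≐ cons(X1, X1).
Bind X1 := cons(q(b), b); substituting into the one remaining equation that mentions X1 gives: X2 ≐ cons(cons(q(b), b), cons(q(b), b)).
Bind X2 := cons(cons(q(b), b), cons(q(b), b)); substituting into the remaining equation gives: cons(cons(V, Q), q(Z)) ≐ cons(cons(cons(h(nil), cons(cons(q(b), b), cons(q(b), b))), q(2)), q(q(nil))).
Decompose cons/2: cons(V, Q) ≐ cons(cons(h(nil), cons(cons(q(b), b), cons(q(b), b))), q(2)),  q(Z) ≐ q(q(nil)).
Decompose cons/2: V ≐ cons(h(nil), cons(cons(q(b), b), cons(q(b), b))),  Q ≐ q(2).
Bind V := cons(h(nil), cons(cons(q(b), b), cons(q(b), b))); no other remaining equation mentions V. Substituting into the earlier bindings gives A := h(cons(h(nil), cons(cons(q(b), b), cons(q(b), b)))), Y := q(h(cons(h(nil), cons(cons(q(b), b), cons(q(b), b))))).
Bind Q := q(2); no other remaining equation mentions Q.
Decompose q/1: Z ≐ q(nil).
Bind Z := q(nil).
MGU = { A := h(cons(h(nil), cons(cons(q(b), b), cons(q(b), b)))), Y1 := b, Y := q(h(cons(h(nil), cons(cons(q(b), b), cons(q(b), b))))), U := b, S := b, X1 := cons(q(b), b), X2 := cons(cons(q(b), b), cons(q(b), b)), V := cons(h(nil), cons(cons(q(b), b), cons(q(b), b))), Q := q(2), Z := q(nil) }, so Y := q(h(cons(h(nil), cons(cons(q(b), b), cons(q(b), b))))).

q(h(cons(h(nil), cons(cons(q(b), b), cons(q(b), b)))))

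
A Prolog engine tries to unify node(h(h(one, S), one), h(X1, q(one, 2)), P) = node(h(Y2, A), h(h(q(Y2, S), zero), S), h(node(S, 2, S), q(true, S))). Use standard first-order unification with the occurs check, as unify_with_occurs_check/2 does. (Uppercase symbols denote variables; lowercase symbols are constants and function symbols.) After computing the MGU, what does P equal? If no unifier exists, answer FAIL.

Decompose node/3: h(h(one, S), one) = h(Y2, A),  h(X1, q(one, 2)) = h(h(q(Y2, S), zero), S),  P = h(node(S, 2, S), q(true, S)).
Decompose h/2: h(one, S) = Y2,  one = A.
Bind Y2 := h(one, S); substituting into the one remaining equation that mentions Y2 gives: h(X1, q(one, 2)) = h(h(q(h(one, S), S), zero), S).
Bind A := one; no other remaining equation mentions A.
Decompose h/2: X1 = h(q(h(one, S), S), zero),  q(one, 2) = S.
Bind X1 := h(q(h(one, S), S), zero); no other remaining equation mentions X1.
Bind S := q(one, 2); substituting into the remaining equation gives: P = h(node(q(one, 2), 2, q(one, 2)), q(true, q(one, 2))). Substituting into the earlier bindings gives Y2 := h(one, q(one, 2)), X1 := h(q(h(one, q(one, 2)), q(one, 2)), zero).
Bind P := h(node(q(one, 2), 2, q(one, 2)), q(true, q(one, 2))).
MGU = { Y2 = h(one, q(one, 2)), A = one, X1 = h(q(h(one, q(one, 2)), q(one, 2)), zero), S = q(one, 2), P = h(node(q(one, 2), 2, q(one, 2)), q(true, q(one, 2))) }, so P = h(node(q(one, 2), 2, q(one, 2)), q(true, q(one, 2))).

h(node(q(one, 2), 2, q(one, 2)), q(true, q(one, 2)))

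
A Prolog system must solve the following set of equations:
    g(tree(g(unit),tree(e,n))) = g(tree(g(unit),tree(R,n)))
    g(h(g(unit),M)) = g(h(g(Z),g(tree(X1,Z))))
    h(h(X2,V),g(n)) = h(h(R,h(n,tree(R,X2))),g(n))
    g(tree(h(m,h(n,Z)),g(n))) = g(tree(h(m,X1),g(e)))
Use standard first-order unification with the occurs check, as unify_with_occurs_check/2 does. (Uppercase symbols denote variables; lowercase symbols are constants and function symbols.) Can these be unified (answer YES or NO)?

Decompose g/1: tree(g(unit),tree(e,n)) = tree(g(unit),tree(R,n)).
Decompose tree/2: g(unit) = g(unit),  tree(e,n) = tree(R,n).
Delete trivial equation g(unit) = g(unit).
Decompose tree/2: e = R,  n = n.
Bind R := e; substituting into the one remaining equation that mentions R gives: h(h(X2,V),g(n)) = h(h(e,h(n,tree(e,X2))),g(n)).
Delete trivial equation n = n.
Decompose g/1: h(g(unit),M) = h(g(Z),g(tree(X1,Z))).
Decompose h/2: g(unit) = g(Z),  M = g(tree(X1,Z)).
Decompose g/1: unit = Z.
Bind Z := unit; substituting into the 2 remaining equations that mention Z gives: M = g(tree(X1,unit)),  g(tree(h(m,h(n,unit)),g(n))) = g(tree(h(m,X1),g(e))).
Bind M := g(tree(X1,unit)); no other remaining equation mentions M.
Decompose h/2: h(X2,V) = h(e,h(n,tree(e,X2))),  g(n) = g(n).
Decompose h/2: X2 = e,  V = h(n,tree(e,X2)).
Bind X2 := e; substituting into the one remaining equation that mentions X2 gives: V = h(n,tree(e,e)).
Bind V := h(n,tree(e,e)); no other remaining equation mentions V.
Delete trivial equation g(n) = g(n).
Decompose g/1: tree(h(m,h(n,unit)),g(n)) = tree(h(m,X1),g(e)).
Decompose tree/2: h(m,h(n,unit)) = h(m,X1),  g(n) = g(e).
Decompose h/2: m = m,  h(n,unit) = X1.
Delete trivial equation m = m.
Bind X1 := h(n,unit); no other remaining equation mentions X1. Substituting into the earlier binding gives M := g(tree(h(n,unit),unit)).
Decompose g/1: n = e.
Clash: constants n and e differ; no unifier exists.

NO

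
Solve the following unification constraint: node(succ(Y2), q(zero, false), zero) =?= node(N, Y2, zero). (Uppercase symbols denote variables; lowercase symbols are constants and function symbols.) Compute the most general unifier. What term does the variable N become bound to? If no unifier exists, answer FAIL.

Decompose node/3: succ(Y2) =?= N,  q(zero, false) =?= Y2,  zero =?= zero.
Bind N := succ(Y2); no other remaining equation mentions N.
Bind Y2 := q(zero, false); no other remaining equation mentions Y2. Substituting into the earlier binding gives N := succ(q(zero, false)).
Delete trivial equation zero =?= zero.
MGU = { N ↦ succ(q(zero, false)), Y2 ↦ q(zero, false) }, so N ↦ succ(q(zero, false)).

succ(q(zero, false))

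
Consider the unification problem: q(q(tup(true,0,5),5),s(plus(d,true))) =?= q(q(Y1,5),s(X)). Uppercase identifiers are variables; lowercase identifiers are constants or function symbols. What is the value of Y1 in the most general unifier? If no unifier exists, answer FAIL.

Decompose q/2: q(tup(true,0,5),5) =?= q(Y1,5),  s(plus(d,true)) =?= s(X).
Decompose q/2: tup(true,0,5) =?= Y1,  5 =?= 5.
Bind Y1 := tup(true,0,5); no other remaining equation mentions Y1.
Delete trivial equation 5 =?= 5.
Decompose s/1: plus(d,true) =?= X.
Bind X := plus(d,true).
MGU = { Y1 -> tup(true,0,5), X -> plus(d,true) }, so Y1 -> tup(true,0,5).

tup(true,0,5)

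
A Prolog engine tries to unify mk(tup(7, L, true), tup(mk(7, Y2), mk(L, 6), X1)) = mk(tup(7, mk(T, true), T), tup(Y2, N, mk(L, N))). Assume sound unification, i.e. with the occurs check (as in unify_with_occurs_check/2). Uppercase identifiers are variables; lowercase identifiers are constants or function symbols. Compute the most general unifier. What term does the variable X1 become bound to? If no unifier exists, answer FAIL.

FAIL

Decompose mk/2: tup(7, L, true) = tup(7, mk(T, true), T),  tup(mk(7, Y2), mk(L, 6), X1) = tup(Y2, N, mk(L, N)).
Decompose tup/3: 7 = 7,  L = mk(T, true),  true = T.
Delete trivial equation 7 = 7.
Bind L := mk(T, true); substituting into the one remaining equation that mentions L gives: tup(mk(7, Y2), mk(mk(T, true), 6), X1) = tup(Y2, N, mk(mk(T, true), N)).
Bind T := true; substituting into the remaining equation gives: tup(mk(7, Y2), mk(mk(true, true), 6), X1) = tup(Y2, N, mk(mk(true, true), N)). Substituting into the earlier binding gives L := mk(true, true).
Decompose tup/3: mk(7, Y2) = Y2,  mk(mk(true, true), 6) = N,  X1 = mk(mk(true, true), N).
Occurs check fails: Y2 occurs in mk(7, Y2); the equation Y2 = mk(7, Y2) has no finite solution.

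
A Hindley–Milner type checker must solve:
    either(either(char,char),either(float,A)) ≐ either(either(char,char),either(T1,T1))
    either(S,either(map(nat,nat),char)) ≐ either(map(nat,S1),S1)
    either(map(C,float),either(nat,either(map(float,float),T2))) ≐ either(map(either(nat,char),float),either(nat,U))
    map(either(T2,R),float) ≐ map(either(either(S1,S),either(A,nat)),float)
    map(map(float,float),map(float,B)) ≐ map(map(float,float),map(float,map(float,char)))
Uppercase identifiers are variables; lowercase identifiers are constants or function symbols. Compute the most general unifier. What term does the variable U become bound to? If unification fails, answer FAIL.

Decompose either/2: either(char,char) ≐ either(char,char),  either(float,A) ≐ either(T1,T1).
Delete trivial equation either(char,char) ≐ either(char,char).
Decompose either/2: float ≐ T1,  A ≐ T1.
Bind T1 := float; substituting into the one remaining equation that mentions T1 gives: A ≐ float.
Bind A := float; substituting into the one remaining equation that mentions A gives: map(either(T2,R),float) ≐ map(either(either(S1,S),either(float,nat)),float).
Decompose either/2: S ≐ map(nat,S1),  either(map(nat,nat),char) ≐ S1.
Bind S := map(nat,S1); substituting into the one remaining equation that mentions S gives: map(either(T2,R),float) ≐ map(either(either(S1,map(nat,S1)),either(float,nat)),float).
Bind S1 := either(map(nat,nat),char); substituting into the one remaining equation that mentions S1 gives: map(either(T2,R),float) ≐ map(either(either(either(map(nat,nat),char),map(nat,either(map(nat,nat),char))),either(float,nat)),float). Substituting into the earlier binding gives S := map(nat,either(map(nat,nat),char)).
Decompose either/2: map(C,float) ≐ map(either(nat,char),float),  either(nat,either(map(float,float),T2)) ≐ either(nat,U).
Decompose map/2: C ≐ either(nat,char),  float ≐ float.
Bind C := either(nat,char); no other remaining equation mentions C.
Delete trivial equation float ≐ float.
Decompose either/2: nat ≐ nat,  either(map(float,float),T2) ≐ U.
Delete trivial equation nat ≐ nat.
Bind U := either(map(float,float),T2); no other remaining equation mentions U.
Decompose map/2: either(T2,R) ≐ either(either(either(map(nat,nat),char),map(nat,either(map(nat,nat),char))),either(float,nat)),  float ≐ float.
Decompose either/2: T2 ≐ either(either(map(nat,nat),char),map(nat,either(map(nat,nat),char))),  R ≐ either(float,nat).
Bind T2 := either(either(map(nat,nat),char),map(nat,either(map(nat,nat),char))); no other remaining equation mentions T2. Substituting into the earlier binding gives U := either(map(float,float),either(either(map(nat,nat),char),map(nat,either(map(nat,nat),char)))).
Bind R := either(float,nat); no other remaining equation mentions R.
Delete trivial equation float ≐ float.
Decompose map/2: map(float,float) ≐ map(float,float),  map(float,B) ≐ map(float,map(float,char)).
Delete trivial equation map(float,float) ≐ map(float,float).
Decompose map/2: float ≐ float,  B ≐ map(float,char).
Delete trivial equation float ≐ float.
Bind B := map(float,char).
MGU = { T1 := float, A := float, S := map(nat,either(map(nat,nat),char)), S1 := either(map(nat,nat),char), C := either(nat,char), U := either(map(float,float),either(either(map(nat,nat),char),map(nat,either(map(nat,nat),char)))), T2 := either(either(map(nat,nat),char),map(nat,either(map(nat,nat),char))), R := either(float,nat), B := map(float,char) }, so U := either(map(float,float),either(either(map(nat,nat),char),map(nat,either(map(nat,nat),char)))).

either(map(float,float),either(either(map(nat,nat),char),map(nat,either(map(nat,nat),char))))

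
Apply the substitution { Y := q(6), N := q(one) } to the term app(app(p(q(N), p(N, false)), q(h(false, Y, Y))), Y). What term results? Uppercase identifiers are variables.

Replace each occurrence of Y with q(6).
Replace each occurrence of N with q(one).
Result: app(app(p(q(q(one)), p(q(one), false)), q(h(false, q(6), q(6)))), q(6)).

app(app(p(q(q(one)), p(q(one), false)), q(h(false, q(6), q(6)))), q(6))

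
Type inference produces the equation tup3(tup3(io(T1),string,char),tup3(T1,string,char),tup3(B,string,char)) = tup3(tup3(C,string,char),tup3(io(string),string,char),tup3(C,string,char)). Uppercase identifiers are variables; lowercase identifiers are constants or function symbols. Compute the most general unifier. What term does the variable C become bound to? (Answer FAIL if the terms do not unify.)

io(io(string))

Decompose tup3/3: tup3(io(T1),string,char) = tup3(C,string,char),  tup3(T1,string,char) = tup3(io(string),string,char),  tup3(B,string,char) = tup3(C,string,char).
Decompose tup3/3: io(T1) = C,  string = string,  char = char.
Bind C := io(T1); substituting into the one remaining equation that mentions C gives: tup3(B,string,char) = tup3(io(T1),string,char).
Delete trivial equation string = string.
Delete trivial equation char = char.
Decompose tup3/3: T1 = io(string),  string = string,  char = char.
Bind T1 := io(string); substituting into the one remaining equation that mentions T1 gives: tup3(B,string,char) = tup3(io(io(string)),string,char). Substituting into the earlier binding gives C := io(io(string)).
Delete trivial equation string = string.
Delete trivial equation char = char.
Decompose tup3/3: B = io(io(string)),  string = string,  char = char.
Bind B := io(io(string)); no other remaining equation mentions B.
Delete trivial equation string = string.
Delete trivial equation char = char.
MGU = { C ↦ io(io(string)), T1 ↦ io(string), B ↦ io(io(string)) }, so C ↦ io(io(string)).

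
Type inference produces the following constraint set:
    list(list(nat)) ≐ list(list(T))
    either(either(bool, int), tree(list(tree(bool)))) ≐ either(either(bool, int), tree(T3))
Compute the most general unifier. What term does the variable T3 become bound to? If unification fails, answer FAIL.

list(tree(bool))

Decompose list/1: list(nat) ≐ list(T).
Decompose list/1: nat ≐ T.
Bind T := nat; no other remaining equation mentions T.
Decompose either/2: either(bool, int) ≐ either(bool, int),  tree(list(tree(bool))) ≐ tree(T3).
Delete trivial equation either(bool, int) ≐ either(bool, int).
Decompose tree/1: list(tree(bool)) ≐ T3.
Bind T3 := list(tree(bool)).
MGU = { T ↦ nat, T3 ↦ list(tree(bool)) }, so T3 ↦ list(tree(bool)).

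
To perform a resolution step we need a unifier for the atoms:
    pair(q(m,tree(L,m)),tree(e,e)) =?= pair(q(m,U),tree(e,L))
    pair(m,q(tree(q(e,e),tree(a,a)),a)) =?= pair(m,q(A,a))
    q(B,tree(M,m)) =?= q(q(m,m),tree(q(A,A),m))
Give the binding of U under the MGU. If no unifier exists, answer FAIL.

Decompose pair/2: q(m,tree(L,m)) =?= q(m,U),  tree(e,e) =?= tree(e,L).
Decompose q/2: m =?= m,  tree(L,m) =?= U.
Delete trivial equation m =?= m.
Bind U := tree(L,m); no other remaining equation mentions U.
Decompose tree/2: e =?= e,  e =?= L.
Delete trivial equation e =?= e.
Bind L := e; no other remaining equation mentions L. Substituting into the earlier binding gives U := tree(e,m).
Decompose pair/2: m =?= m,  q(tree(q(e,e),tree(a,a)),a) =?= q(A,a).
Delete trivial equation m =?= m.
Decompose q/2: tree(q(e,e),tree(a,a)) =?= A,  a =?= a.
Bind A := tree(q(e,e),tree(a,a)); substituting into the one remaining equation that mentions A gives: q(B,tree(M,m)) =?= q(q(m,m),tree(q(tree(q(e,e),tree(a,a)),tree(q(e,e),tree(a,a))),m)).
Delete trivial equation a =?= a.
Decompose q/2: B =?= q(m,m),  tree(M,m) =?= tree(q(tree(q(e,e),tree(a,a)),tree(q(e,e),tree(a,a))),m).
Bind B := q(m,m); no other remaining equation mentions B.
Decompose tree/2: M =?= q(tree(q(e,e),tree(a,a)),tree(q(e,e),tree(a,a))),  m =?= m.
Bind M := q(tree(q(e,e),tree(a,a)),tree(q(e,e),tree(a,a))); no other remaining equation mentions M.
Delete trivial equation m =?= m.
MGU = { U ↦ tree(e,m), L ↦ e, A ↦ tree(q(e,e),tree(a,a)), B ↦ q(m,m), M ↦ q(tree(q(e,e),tree(a,a)),tree(q(e,e),tree(a,a))) }, so U ↦ tree(e,m).

tree(e,m)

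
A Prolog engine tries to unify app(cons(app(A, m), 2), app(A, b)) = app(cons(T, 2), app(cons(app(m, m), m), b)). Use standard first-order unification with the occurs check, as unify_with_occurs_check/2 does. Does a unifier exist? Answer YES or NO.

Decompose app/2: cons(app(A, m), 2) = cons(T, 2),  app(A, b) = app(cons(app(m, m), m), b).
Decompose cons/2: app(A, m) = T,  2 = 2.
Bind T := app(A, m); no other remaining equation mentions T.
Delete trivial equation 2 = 2.
Decompose app/2: A = cons(app(m, m), m),  b = b.
Bind A := cons(app(m, m), m); no other remaining equation mentions A. Substituting into the earlier binding gives T := app(cons(app(m, m), m), m).
Delete trivial equation b = b.
No equations remain and no clash or occurs-check failure arose, so a unifier exists.

YES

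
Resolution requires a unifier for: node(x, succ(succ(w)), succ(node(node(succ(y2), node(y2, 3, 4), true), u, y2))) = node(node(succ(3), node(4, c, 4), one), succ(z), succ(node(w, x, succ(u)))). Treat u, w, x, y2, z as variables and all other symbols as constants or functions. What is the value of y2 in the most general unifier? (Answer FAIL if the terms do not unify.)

Decompose node/3: x = node(succ(3), node(4, c, 4), one),  succ(succ(w)) = succ(z),  succ(node(node(succ(y2), node(y2, 3, 4), true), u, y2)) = succ(node(w, x, succ(u))).
Bind x := node(succ(3), node(4, c, 4), one); substituting into the one remaining equation that mentions x gives: succ(node(node(succ(y2), node(y2, 3, 4), true), u, y2)) = succ(node(w, node(succ(3), node(4, c, 4), one), succ(u))).
Decompose succ/1: succ(w) = z.
Bind z := succ(w); no other remaining equation mentions z.
Decompose succ/1: node(node(succ(y2), node(y2, 3, 4), true), u, y2) = node(w, node(succ(3), node(4, c, 4), one), succ(u)).
Decompose node/3: node(succ(y2), node(y2, 3, 4), true) = w,  u = node(succ(3), node(4, c, 4), one),  y2 = succ(u).
Bind w := node(succ(y2), node(y2, 3, 4), true); no other remaining equation mentions w. Substituting into the earlier binding gives z := succ(node(succ(y2), node(y2, 3, 4), true)).
Bind u := node(succ(3), node(4, c, 4), one); substituting into the remaining equation gives: y2 = succ(node(succ(3), node(4, c, 4), one)).
Bind y2 := succ(node(succ(3), node(4, c, 4), one)). Substituting into the earlier bindings gives z := succ(node(succ(succ(node(succ(3), node(4, c, 4), one))), node(succ(node(succ(3), node(4, c, 4), one)), 3, 4), true)), w := node(succ(succ(node(succ(3), node(4, c, 4), one))), node(succ(node(succ(3), node(4, c, 4), one)), 3, 4), true).
MGU = { x ↦ node(succ(3), node(4, c, 4), one), z ↦ succ(node(succ(succ(node(succ(3), node(4, c, 4), one))), node(succ(node(succ(3), node(4, c, 4), one)), 3, 4), true)), w ↦ node(succ(succ(node(succ(3), node(4, c, 4), one))), node(succ(node(succ(3), node(4, c, 4), one)), 3, 4), true), u ↦ node(succ(3), node(4, c, 4), one), y2 ↦ succ(node(succ(3), node(4, c, 4), one)) }, so y2 ↦ succ(node(succ(3), node(4, c, 4), one)).

succ(node(succ(3), node(4, c, 4), one))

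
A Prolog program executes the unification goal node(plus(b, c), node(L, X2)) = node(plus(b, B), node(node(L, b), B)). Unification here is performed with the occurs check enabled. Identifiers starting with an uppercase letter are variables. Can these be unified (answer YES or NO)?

Decompose node/2: plus(b, c) = plus(b, B),  node(L, X2) = node(node(L, b), B).
Decompose plus/2: b = b,  c = B.
Delete trivial equation b = b.
Bind B := c; substituting into the remaining equation gives: node(L, X2) = node(node(L, b), c).
Decompose node/2: L = node(L, b),  X2 = c.
Occurs check fails: L occurs in node(L, b); the equation L = node(L, b) has no finite solution.

NO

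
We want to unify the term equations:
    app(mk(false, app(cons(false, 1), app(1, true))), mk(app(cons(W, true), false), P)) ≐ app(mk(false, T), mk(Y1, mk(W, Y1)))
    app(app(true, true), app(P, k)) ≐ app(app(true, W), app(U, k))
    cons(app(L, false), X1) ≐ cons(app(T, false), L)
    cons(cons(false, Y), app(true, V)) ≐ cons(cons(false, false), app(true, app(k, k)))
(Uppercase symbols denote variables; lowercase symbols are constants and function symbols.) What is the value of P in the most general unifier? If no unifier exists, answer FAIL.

mk(true, app(cons(true, true), false))

Decompose app/2: mk(false, app(cons(false, 1), app(1, true))) ≐ mk(false, T),  mk(app(cons(W, true), false), P) ≐ mk(Y1, mk(W, Y1)).
Decompose mk/2: false ≐ false,  app(cons(false, 1), app(1, true)) ≐ T.
Delete trivial equation false ≐ false.
Bind T := app(cons(false, 1), app(1, true)); substituting into the one remaining equation that mentions T gives: cons(app(L, false), X1) ≐ cons(app(app(cons(false, 1), app(1, true)), false), L).
Decompose mk/2: app(cons(W, true), false) ≐ Y1,  P ≐ mk(W, Y1).
Bind Y1 := app(cons(W, true), false); substituting into the one remaining equation that mentions Y1 gives: P ≐ mk(W, app(cons(W, true), false)).
Bind P := mk(W, app(cons(W, true), false)); substituting into the one remaining equation that mentions P gives: app(app(true, true), app(mk(W, app(cons(W, true), false)), k)) ≐ app(app(true, W), app(U, k)).
Decompose app/2: app(true, true) ≐ app(true, W),  app(mk(W, app(cons(W, true), false)), k) ≐ app(U, k).
Decompose app/2: true ≐ true,  true ≐ W.
Delete trivial equation true ≐ true.
Bind W := true; substituting into the one remaining equation that mentions W gives: app(mk(true, app(cons(true, true), false)), k) ≐ app(U, k). Substituting into the earlier bindings gives Y1 := app(cons(true, true), false), P := mk(true, app(cons(true, true), false)).
Decompose app/2: mk(true, app(cons(true, true), false)) ≐ U,  k ≐ k.
Bind U := mk(true, app(cons(true, true), false)); no other remaining equation mentions U.
Delete trivial equation k ≐ k.
Decompose cons/2: app(L, false) ≐ app(app(cons(false, 1), app(1, true)), false),  X1 ≐ L.
Decompose app/2: L ≐ app(cons(false, 1), app(1, true)),  false ≐ false.
Bind L := app(cons(false, 1), app(1, true)); substituting into the one remaining equation that mentions L gives: X1 ≐ app(cons(false, 1), app(1, true)).
Delete trivial equation false ≐ false.
Bind X1 := app(cons(false, 1), app(1, true)); no other remaining equation mentions X1.
Decompose cons/2: cons(false, Y) ≐ cons(false, false),  app(true, V) ≐ app(true, app(k, k)).
Decompose cons/2: false ≐ false,  Y ≐ false.
Delete trivial equation false ≐ false.
Bind Y := false; no other remaining equation mentions Y.
Decompose app/2: true ≐ true,  V ≐ app(k, k).
Delete trivial equation true ≐ true.
Bind V := app(k, k).
MGU = { T ↦ app(cons(false, 1), app(1, true)), Y1 ↦ app(cons(true, true), false), P ↦ mk(true, app(cons(true, true), false)), W ↦ true, U ↦ mk(true, app(cons(true, true), false)), L ↦ app(cons(false, 1), app(1, true)), X1 ↦ app(cons(false, 1), app(1, true)), Y ↦ false, V ↦ app(k, k) }, so P ↦ mk(true, app(cons(true, true), false)).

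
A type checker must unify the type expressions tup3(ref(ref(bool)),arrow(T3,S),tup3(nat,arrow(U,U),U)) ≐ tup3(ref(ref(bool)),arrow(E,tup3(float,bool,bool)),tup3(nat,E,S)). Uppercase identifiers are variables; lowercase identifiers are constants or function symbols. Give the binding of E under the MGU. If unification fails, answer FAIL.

arrow(tup3(float,bool,bool),tup3(float,bool,bool))

Decompose tup3/3: ref(ref(bool)) ≐ ref(ref(bool)),  arrow(T3,S) ≐ arrow(E,tup3(float,bool,bool)),  tup3(nat,arrow(U,U),U) ≐ tup3(nat,E,S).
Delete trivial equation ref(ref(bool)) ≐ ref(ref(bool)).
Decompose arrow/2: T3 ≐ E,  S ≐ tup3(float,bool,bool).
Bind T3 := E; no other remaining equation mentions T3.
Bind S := tup3(float,bool,bool); substituting into the remaining equation gives: tup3(nat,arrow(U,U),U) ≐ tup3(nat,E,tup3(float,bool,bool)).
Decompose tup3/3: nat ≐ nat,  arrow(U,U) ≐ E,  U ≐ tup3(float,bool,bool).
Delete trivial equation nat ≐ nat.
Bind E := arrow(U,U); no other remaining equation mentions E. Substituting into the earlier binding gives T3 := arrow(U,U).
Bind U := tup3(float,bool,bool). Substituting into the earlier bindings gives T3 := arrow(tup3(float,bool,bool),tup3(float,bool,bool)), E := arrow(tup3(float,bool,bool),tup3(float,bool,bool)).
MGU = { T3 := arrow(tup3(float,bool,bool),tup3(float,bool,bool)), S := tup3(float,bool,bool), E := arrow(tup3(float,bool,bool),tup3(float,bool,bool)), U := tup3(float,bool,bool) }, so E := arrow(tup3(float,bool,bool),tup3(float,bool,bool)).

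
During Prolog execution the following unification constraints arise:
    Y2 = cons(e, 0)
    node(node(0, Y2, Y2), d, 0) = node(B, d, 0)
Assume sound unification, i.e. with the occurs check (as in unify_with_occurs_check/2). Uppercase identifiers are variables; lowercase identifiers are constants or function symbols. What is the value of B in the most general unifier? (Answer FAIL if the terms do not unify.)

node(0, cons(e, 0), cons(e, 0))

Bind Y2 := cons(e, 0); substituting into the remaining equation gives: node(node(0, cons(e, 0), cons(e, 0)), d, 0) = node(B, d, 0).
Decompose node/3: node(0, cons(e, 0), cons(e, 0)) = B,  d = d,  0 = 0.
Bind B := node(0, cons(e, 0), cons(e, 0)); no other remaining equation mentions B.
Delete trivial equation d = d.
Delete trivial equation 0 = 0.
MGU = { Y2 = cons(e, 0), B = node(0, cons(e, 0), cons(e, 0)) }, so B = node(0, cons(e, 0), cons(e, 0)).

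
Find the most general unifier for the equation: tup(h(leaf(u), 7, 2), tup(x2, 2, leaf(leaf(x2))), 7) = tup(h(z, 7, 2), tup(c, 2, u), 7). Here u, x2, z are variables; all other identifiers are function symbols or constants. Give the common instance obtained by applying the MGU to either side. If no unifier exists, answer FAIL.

Decompose tup/3: h(leaf(u), 7, 2) = h(z, 7, 2),  tup(x2, 2, leaf(leaf(x2))) = tup(c, 2, u),  7 = 7.
Decompose h/3: leaf(u) = z,  7 = 7,  2 = 2.
Bind z := leaf(u); no other remaining equation mentions z.
Delete trivial equation 7 = 7.
Delete trivial equation 2 = 2.
Decompose tup/3: x2 = c,  2 = 2,  leaf(leaf(x2)) = u.
Bind x2 := c; substituting into the one remaining equation that mentions x2 gives: leaf(leaf(c)) = u.
Delete trivial equation 2 = 2.
Bind u := leaf(leaf(c)); no other remaining equation mentions u. Substituting into the earlier binding gives z := leaf(leaf(leaf(c))).
Delete trivial equation 7 = 7.
Applying the MGU to either side gives tup(h(leaf(leaf(leaf(c))), 7, 2), tup(c, 2, leaf(leaf(c))), 7).

tup(h(leaf(leaf(leaf(c))), 7, 2), tup(c, 2, leaf(leaf(c))), 7)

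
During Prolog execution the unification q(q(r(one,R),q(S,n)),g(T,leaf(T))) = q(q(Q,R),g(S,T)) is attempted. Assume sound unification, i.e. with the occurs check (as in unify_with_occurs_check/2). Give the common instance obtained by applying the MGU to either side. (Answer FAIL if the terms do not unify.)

Decompose q/2: q(r(one,R),q(S,n)) = q(Q,R),  g(T,leaf(T)) = g(S,T).
Decompose q/2: r(one,R) = Q,  q(S,n) = R.
Bind Q := r(one,R); no other remaining equation mentions Q.
Bind R := q(S,n); no other remaining equation mentions R. Substituting into the earlier binding gives Q := r(one,q(S,n)).
Decompose g/2: T = S,  leaf(T) = T.
Bind T := S; substituting into the remaining equation gives: leaf(S) = S.
Occurs check fails: S occurs in leaf(S); the equation S = leaf(S) has no finite solution.

FAIL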